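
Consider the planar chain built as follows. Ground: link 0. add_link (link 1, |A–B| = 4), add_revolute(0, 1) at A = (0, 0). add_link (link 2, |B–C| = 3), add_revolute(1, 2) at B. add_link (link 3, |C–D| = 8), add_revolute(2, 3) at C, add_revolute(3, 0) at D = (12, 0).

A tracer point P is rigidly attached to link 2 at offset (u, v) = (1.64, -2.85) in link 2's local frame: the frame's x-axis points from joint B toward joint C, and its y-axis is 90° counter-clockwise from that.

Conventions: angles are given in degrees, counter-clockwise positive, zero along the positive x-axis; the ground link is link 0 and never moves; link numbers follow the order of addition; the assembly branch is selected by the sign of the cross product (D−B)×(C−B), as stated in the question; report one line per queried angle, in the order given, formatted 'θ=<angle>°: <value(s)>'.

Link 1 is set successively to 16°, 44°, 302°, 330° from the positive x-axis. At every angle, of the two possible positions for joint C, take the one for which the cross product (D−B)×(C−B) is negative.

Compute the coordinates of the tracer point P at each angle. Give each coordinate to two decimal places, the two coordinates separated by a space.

A=(0,0), D=(12.00,0)
θ=16°: B = A + 4.00·(cos16°, sin16°) = (3.8450, 1.1025)
θ=16°: |BD| = 8.2291
θ=16°: circle(B,3.00) ∩ circle(D,8.00): a=0.7728, h=2.8988
θ=16°:   candidates: C₊=(4.9993,3.8716) cross=23.854; C₋=(4.2225,-1.8736) cross=-23.854
θ=16°:   branch - wants cross < 0 → take C=(4.2225,-1.8736) (cross=-23.854)
θ=16°: ex = (C−B)/|BC| = (0.1258,-0.9921); ey = (0.9921,0.1258)
θ=16°: P = B + 1.64·ex + -2.85·ey = (1.2240,-0.8830)
θ=44°: B = A + 4.00·(cos44°, sin44°) = (2.8774, 2.7786)
θ=44°: |BD| = 9.5364
θ=44°: circle(B,3.00) ∩ circle(D,8.00): a=1.8845, h=2.3342
θ=44°:   candidates: C₊=(5.3602,4.4625) cross=22.260; C₋=(4.0000,-0.0034) cross=-22.260
θ=44°:   branch - wants cross < 0 → take C=(4.0000,-0.0034) (cross=-22.260)
θ=44°: ex = (C−B)/|BC| = (0.3742,-0.9273); ey = (0.9273,0.3742)
θ=44°: P = B + 1.64·ex + -2.85·ey = (0.8481,0.1913)
θ=302°: B = A + 4.00·(cos302°, sin302°) = (2.1197, -3.3922)
θ=302°: |BD| = 10.4464
θ=302°: circle(B,3.00) ∩ circle(D,8.00): a=2.5907, h=1.5127
θ=302°:   candidates: C₊=(4.0788,-1.1202) cross=15.802; C₋=(5.0612,-3.9816) cross=-15.802
θ=302°:   branch - wants cross < 0 → take C=(5.0612,-3.9816) (cross=-15.802)
θ=302°: ex = (C−B)/|BC| = (0.9805,-0.1965); ey = (0.1965,0.9805)
θ=302°: P = B + 1.64·ex + -2.85·ey = (3.1678,-6.5089)
θ=330°: B = A + 4.00·(cos330°, sin330°) = (3.4641, -2.0000)
θ=330°: |BD| = 8.7671
θ=330°: circle(B,3.00) ∩ circle(D,8.00): a=1.2468, h=2.7286
θ=330°:   candidates: C₊=(4.0555,0.9411) cross=23.922; C₋=(5.3005,-4.3723) cross=-23.922
θ=330°:   branch - wants cross < 0 → take C=(5.3005,-4.3723) (cross=-23.922)
θ=330°: ex = (C−B)/|BC| = (0.6121,-0.7908); ey = (0.7908,0.6121)
θ=330°: P = B + 1.64·ex + -2.85·ey = (2.2143,-5.0414)

θ=16°: 1.22 -0.88
θ=44°: 0.85 0.19
θ=302°: 3.17 -6.51
θ=330°: 2.21 -5.04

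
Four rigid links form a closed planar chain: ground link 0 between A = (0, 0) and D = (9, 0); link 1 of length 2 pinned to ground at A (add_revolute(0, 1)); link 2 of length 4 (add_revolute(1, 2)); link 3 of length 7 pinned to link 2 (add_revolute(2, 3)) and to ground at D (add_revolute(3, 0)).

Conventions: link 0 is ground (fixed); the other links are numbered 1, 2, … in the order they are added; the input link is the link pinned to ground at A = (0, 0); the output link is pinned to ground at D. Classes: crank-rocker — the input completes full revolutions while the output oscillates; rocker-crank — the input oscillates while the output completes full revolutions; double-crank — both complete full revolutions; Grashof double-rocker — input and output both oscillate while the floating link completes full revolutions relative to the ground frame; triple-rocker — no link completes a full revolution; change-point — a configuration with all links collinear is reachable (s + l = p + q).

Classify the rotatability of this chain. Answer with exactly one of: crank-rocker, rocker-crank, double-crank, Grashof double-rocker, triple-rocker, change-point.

lengths: ground=9, input=2, coupler=4, output=7
sorted: s=2 (shortest), l=9 (longest), p+q=11
s + l = 11 vs p + q = 11
s + l = p + q → change-point (collinear configuration reachable)

change-point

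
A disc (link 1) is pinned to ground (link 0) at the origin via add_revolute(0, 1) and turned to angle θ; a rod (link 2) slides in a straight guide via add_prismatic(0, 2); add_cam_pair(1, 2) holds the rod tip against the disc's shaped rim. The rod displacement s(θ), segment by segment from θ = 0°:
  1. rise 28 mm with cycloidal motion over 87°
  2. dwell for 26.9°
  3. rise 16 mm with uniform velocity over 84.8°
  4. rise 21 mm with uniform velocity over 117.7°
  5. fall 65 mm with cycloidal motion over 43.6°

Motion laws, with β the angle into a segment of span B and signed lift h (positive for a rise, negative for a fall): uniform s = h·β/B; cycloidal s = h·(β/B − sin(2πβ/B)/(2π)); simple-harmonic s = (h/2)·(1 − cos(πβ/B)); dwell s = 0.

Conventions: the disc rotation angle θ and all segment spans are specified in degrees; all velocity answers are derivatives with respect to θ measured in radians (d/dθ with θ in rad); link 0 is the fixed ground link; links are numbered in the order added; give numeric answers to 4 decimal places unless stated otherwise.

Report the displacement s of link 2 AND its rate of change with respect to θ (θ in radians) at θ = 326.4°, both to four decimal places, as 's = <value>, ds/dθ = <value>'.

segment 1 (0° to 87°, cycloidal, h = 28) is passed completely: s = 0.0000 + (28) = 28.0000
segment 2 (87° to 113.9°, dwell): s unchanged at 28.0000
segment 3 (113.9° to 198.7°, uniform, h = 16) is passed completely: s = 28.0000 + (16) = 44.0000
segment 4 (198.7° to 316.4°, uniform, h = 21) is passed completely: s = 44.0000 + (21) = 65.0000
θ = 326.4° falls in segment 5 (316.4° to 360°, cycloidal, h = -65): β = 326.4 − 316.4 = 10°, B = 43.6°; Δs = -65·(0.2294 − sin(2π·0.2294)/(2π)) = -4.6501; s = 65.0000 − 4.6501 = 60.3499
velocity in seg [316.4°–360°] (cycloidal), θ in radians: β = 10° = 0.1745 rad, B = 43.6° = 0.7610 rad; ds/dθ = (h/B)(1 − cos(2πβ/B)) = ((-65)/0.7610)(1 − cos(2π·0.2294)) = -74.370441 mm/rad

s = 60.3499, ds/dθ = -74.3704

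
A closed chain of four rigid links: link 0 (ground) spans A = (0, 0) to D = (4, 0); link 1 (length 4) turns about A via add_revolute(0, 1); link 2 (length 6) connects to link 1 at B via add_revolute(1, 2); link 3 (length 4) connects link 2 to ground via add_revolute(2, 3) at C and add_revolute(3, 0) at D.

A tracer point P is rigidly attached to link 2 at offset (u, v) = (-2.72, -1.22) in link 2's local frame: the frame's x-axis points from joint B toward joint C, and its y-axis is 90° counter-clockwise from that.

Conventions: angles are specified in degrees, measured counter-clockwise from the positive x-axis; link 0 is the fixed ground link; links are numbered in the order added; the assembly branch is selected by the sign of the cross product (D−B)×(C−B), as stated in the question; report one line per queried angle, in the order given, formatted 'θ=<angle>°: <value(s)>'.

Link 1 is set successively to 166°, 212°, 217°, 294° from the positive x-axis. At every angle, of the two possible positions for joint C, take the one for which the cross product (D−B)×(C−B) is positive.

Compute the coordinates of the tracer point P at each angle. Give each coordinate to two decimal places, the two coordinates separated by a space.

A=(0,0), D=(4.00,0)
θ=166°: B = A + 4.00·(cos166°, sin166°) = (-3.8812, 0.9677)
θ=166°: |BD| = 7.9404
θ=166°: circle(B,6.00) ∩ circle(D,4.00): a=5.2296, h=2.9414
θ=166°:   candidates: C₊=(1.6679,3.2498) cross=23.355; C₋=(0.9509,-2.5891) cross=-23.355
θ=166°:   branch + wants cross > 0 → take C=(1.6679,3.2498) (cross=23.355)
θ=166°: ex = (C−B)/|BC| = (0.9248,0.3804); ey = (-0.3804,0.9248)
θ=166°: P = B + -2.72·ex + -1.22·ey = (-5.9327,-1.1952)
θ=212°: B = A + 4.00·(cos212°, sin212°) = (-3.3922, -2.1197)
θ=212°: |BD| = 7.6901
θ=212°: circle(B,6.00) ∩ circle(D,4.00): a=5.1454, h=3.0862
θ=212°:   candidates: C₊=(0.7032,2.2652) cross=23.733; C₋=(2.4046,-3.6681) cross=-23.733
θ=212°:   branch + wants cross > 0 → take C=(0.7032,2.2652) (cross=23.733)
θ=212°: ex = (C−B)/|BC| = (0.6826,0.7308); ey = (-0.7308,0.6826)
θ=212°: P = B + -2.72·ex + -1.22·ey = (-4.3572,-4.9402)
θ=217°: B = A + 4.00·(cos217°, sin217°) = (-3.1945, -2.4073)
θ=217°: |BD| = 7.5866
θ=217°: circle(B,6.00) ∩ circle(D,4.00): a=5.1114, h=3.1422
θ=217°:   candidates: C₊=(0.6557,2.1944) cross=23.839; C₋=(2.6498,-3.7652) cross=-23.839
θ=217°:   branch + wants cross > 0 → take C=(0.6557,2.1944) (cross=23.839)
θ=217°: ex = (C−B)/|BC| = (0.6417,0.7670); ey = (-0.7670,0.6417)
θ=217°: P = B + -2.72·ex + -1.22·ey = (-4.0043,-5.2762)
θ=294°: B = A + 4.00·(cos294°, sin294°) = (1.6269, -3.6542)
θ=294°: |BD| = 4.3571
θ=294°: circle(B,6.00) ∩ circle(D,4.00): a=4.4737, h=3.9983
θ=294°:   candidates: C₊=(0.7102,2.2754) cross=17.421; C₋=(7.4167,-2.0799) cross=-17.421
θ=294°:   branch + wants cross > 0 → take C=(0.7102,2.2754) (cross=17.421)
θ=294°: ex = (C−B)/|BC| = (-0.1528,0.9883); ey = (-0.9883,-0.1528)
θ=294°: P = B + -2.72·ex + -1.22·ey = (3.2482,-6.1558)

θ=166°: -5.93 -1.20
θ=212°: -4.36 -4.94
θ=217°: -4.00 -5.28
θ=294°: 3.25 -6.16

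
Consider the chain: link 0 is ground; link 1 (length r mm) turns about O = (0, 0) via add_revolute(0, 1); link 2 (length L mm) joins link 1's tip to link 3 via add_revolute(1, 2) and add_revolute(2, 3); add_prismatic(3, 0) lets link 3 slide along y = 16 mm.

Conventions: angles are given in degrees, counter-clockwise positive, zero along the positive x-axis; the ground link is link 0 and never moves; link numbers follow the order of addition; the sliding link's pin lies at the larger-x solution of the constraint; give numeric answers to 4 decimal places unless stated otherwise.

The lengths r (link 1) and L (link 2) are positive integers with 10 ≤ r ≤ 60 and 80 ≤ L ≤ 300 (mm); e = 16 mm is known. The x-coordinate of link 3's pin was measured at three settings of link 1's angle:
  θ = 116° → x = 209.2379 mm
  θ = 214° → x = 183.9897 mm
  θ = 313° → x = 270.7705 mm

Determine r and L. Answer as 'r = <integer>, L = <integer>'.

constraint per measurement: (x − r cos θ)² + (r sin θ − e)² = L²
subtracting the θ₁ and θ₂ equations cancels the r² and L² terms:
r = (x₁² − x₂²) / (2[(x₁cos θ₁ + e sin θ₁) − (x₂cos θ₂ + e sin θ₂)]) = 58.9998 → r = 59
L² = (x₁ − r cos θ₁)² + (r sin θ₁ − e)² = 56643.9909 → L = 238.0000 → L = 238
check at θ₃=313°: x = 270.7705 (printed 270.7705) ✓

r = 59, L = 238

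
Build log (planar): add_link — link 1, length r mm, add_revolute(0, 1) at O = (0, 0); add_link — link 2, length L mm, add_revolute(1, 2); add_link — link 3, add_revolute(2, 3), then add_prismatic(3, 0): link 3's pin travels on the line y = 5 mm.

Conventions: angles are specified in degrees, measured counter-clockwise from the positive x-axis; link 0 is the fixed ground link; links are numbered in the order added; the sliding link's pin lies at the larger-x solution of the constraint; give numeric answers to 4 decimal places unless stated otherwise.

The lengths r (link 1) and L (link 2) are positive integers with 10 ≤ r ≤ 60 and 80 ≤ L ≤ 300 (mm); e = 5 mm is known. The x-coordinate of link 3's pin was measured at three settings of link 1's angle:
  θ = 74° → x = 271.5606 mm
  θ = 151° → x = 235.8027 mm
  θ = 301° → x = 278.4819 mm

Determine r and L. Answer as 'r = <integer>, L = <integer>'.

constraint per measurement: (x − r cos θ)² + (r sin θ − e)² = L²
subtracting the θ₁ and θ₂ equations cancels the r² and L² terms:
r = (x₁² − x₂²) / (2[(x₁cos θ₁ + e sin θ₁) − (x₂cos θ₂ + e sin θ₂)]) = 32.0000 → r = 32
L² = (x₁ − r cos θ₁)² + (r sin θ₁ − e)² = 69696.0120 → L = 264.0000 → L = 264
check at θ₃=301°: x = 278.4819 (printed 278.4819) ✓

r = 32, L = 264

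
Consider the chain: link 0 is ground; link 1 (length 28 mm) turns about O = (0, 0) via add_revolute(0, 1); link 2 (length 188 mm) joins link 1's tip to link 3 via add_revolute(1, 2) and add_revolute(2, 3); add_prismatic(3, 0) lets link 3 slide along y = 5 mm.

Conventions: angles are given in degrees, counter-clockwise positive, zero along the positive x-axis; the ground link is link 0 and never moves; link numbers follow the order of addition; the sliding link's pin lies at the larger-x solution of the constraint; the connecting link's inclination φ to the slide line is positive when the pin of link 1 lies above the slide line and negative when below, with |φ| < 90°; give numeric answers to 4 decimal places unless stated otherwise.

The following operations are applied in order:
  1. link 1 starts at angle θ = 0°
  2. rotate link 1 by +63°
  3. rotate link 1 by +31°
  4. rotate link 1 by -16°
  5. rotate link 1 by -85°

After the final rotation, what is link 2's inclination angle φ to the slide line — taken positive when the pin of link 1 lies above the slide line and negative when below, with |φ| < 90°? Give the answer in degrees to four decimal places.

geometry: r = 28 mm, L = 188 mm, e = 5 mm; θ starts at 0°
rotate link 1 by +63°: θ ← 0° +63° = 63°
rotate link 1 by +31°: θ ← 63° +31° = 94°
rotate link 1 by -16°: θ ← 94° -16° = 78°
rotate link 1 by -85°: θ ← 78° -85° = -7°
h = r sin θ − e = -3.412342 − 5 = -8.412342
sin φ = h / L = -8.412342 / 188 = -0.04474650
φ = arcsin(-0.04474650) = -2.564642°

-2.5646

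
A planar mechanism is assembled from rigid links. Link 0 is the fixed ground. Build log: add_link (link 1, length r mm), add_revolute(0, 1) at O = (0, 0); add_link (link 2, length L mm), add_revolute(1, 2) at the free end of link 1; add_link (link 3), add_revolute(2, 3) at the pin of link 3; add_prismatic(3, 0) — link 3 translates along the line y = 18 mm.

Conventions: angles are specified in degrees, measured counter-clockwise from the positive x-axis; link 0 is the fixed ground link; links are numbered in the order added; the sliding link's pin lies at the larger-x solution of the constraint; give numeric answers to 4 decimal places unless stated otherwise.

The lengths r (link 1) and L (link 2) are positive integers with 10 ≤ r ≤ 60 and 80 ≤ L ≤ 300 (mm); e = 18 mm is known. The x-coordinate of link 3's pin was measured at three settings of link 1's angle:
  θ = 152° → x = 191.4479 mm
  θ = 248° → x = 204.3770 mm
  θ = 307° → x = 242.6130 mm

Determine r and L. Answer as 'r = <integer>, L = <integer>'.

constraint per measurement: (x − r cos θ)² + (r sin θ − e)² = L²
subtracting the θ₁ and θ₂ equations cancels the r² and L² terms:
r = (x₁² − x₂²) / (2[(x₁cos θ₁ + e sin θ₁) − (x₂cos θ₂ + e sin θ₂)]) = 38.0000 → r = 38
L² = (x₁ − r cos θ₁)² + (r sin θ₁ − e)² = 50624.9845 → L = 225.0000 → L = 225
check at θ₃=307°: x = 242.6130 (printed 242.6130) ✓

r = 38, L = 225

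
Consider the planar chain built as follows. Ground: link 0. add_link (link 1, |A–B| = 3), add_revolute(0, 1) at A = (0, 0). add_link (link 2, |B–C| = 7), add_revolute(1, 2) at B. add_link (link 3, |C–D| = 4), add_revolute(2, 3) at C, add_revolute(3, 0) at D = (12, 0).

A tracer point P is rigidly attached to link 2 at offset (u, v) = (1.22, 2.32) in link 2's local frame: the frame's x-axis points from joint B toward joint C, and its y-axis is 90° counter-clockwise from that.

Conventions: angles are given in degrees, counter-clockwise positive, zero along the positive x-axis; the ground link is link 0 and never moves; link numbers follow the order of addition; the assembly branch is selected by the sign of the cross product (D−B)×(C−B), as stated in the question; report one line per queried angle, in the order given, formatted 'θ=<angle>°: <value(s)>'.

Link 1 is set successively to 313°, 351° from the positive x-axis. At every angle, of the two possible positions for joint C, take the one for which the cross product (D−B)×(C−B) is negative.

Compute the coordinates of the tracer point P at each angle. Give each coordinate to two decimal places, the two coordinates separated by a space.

A=(0,0), D=(12.00,0)
θ=313°: B = A + 3.00·(cos313°, sin313°) = (2.0460, -2.1941)
θ=313°: |BD| = 10.1929
θ=313°: circle(B,7.00) ∩ circle(D,4.00): a=6.7152, h=1.9763
θ=313°:   candidates: C₊=(8.1784,1.1813) cross=20.144; C₋=(9.0292,-2.6785) cross=-20.144
θ=313°:   branch - wants cross < 0 → take C=(9.0292,-2.6785) (cross=-20.144)
θ=313°: ex = (C−B)/|BC| = (0.9976,-0.0692); ey = (0.0692,0.9976)
θ=313°: P = B + 1.22·ex + 2.32·ey = (3.4236,0.0359)
θ=351°: B = A + 3.00·(cos351°, sin351°) = (2.9631, -0.4693)
θ=351°: |BD| = 9.0491
θ=351°: circle(B,7.00) ∩ circle(D,4.00): a=6.3479, h=2.9502
θ=351°:   candidates: C₊=(9.1495,2.8061) cross=26.697; C₋=(9.4555,-3.0863) cross=-26.697
θ=351°:   branch - wants cross < 0 → take C=(9.4555,-3.0863) (cross=-26.697)
θ=351°: ex = (C−B)/|BC| = (0.9275,-0.3739); ey = (0.3739,0.9275)
θ=351°: P = B + 1.22·ex + 2.32·ey = (4.9619,1.2264)

θ=313°: 3.42 0.04
θ=351°: 4.96 1.23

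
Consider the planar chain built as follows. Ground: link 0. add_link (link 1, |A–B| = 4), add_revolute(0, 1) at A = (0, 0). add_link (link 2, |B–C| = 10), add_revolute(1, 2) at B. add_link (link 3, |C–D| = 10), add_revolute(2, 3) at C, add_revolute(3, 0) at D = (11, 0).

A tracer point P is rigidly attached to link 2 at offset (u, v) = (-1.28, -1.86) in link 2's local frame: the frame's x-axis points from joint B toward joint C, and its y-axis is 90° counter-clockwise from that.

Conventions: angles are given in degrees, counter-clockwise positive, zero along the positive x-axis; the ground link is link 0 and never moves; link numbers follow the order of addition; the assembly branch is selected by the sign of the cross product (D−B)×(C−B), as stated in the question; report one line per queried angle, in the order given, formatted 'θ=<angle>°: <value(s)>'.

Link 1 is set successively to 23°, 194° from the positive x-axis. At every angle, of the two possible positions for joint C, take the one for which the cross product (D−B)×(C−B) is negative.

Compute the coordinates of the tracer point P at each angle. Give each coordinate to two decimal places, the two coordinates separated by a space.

A=(0,0), D=(11.00,0)
θ=23°: B = A + 4.00·(cos23°, sin23°) = (3.6820, 1.5629)
θ=23°: |BD| = 7.4830
θ=23°: circle(B,10.00) ∩ circle(D,10.00): a=3.7415, h=9.2737
θ=23°:   candidates: C₊=(9.2779,9.8506) cross=69.395; C₋=(5.4041,-8.2877) cross=-69.395
θ=23°:   branch - wants cross < 0 → take C=(5.4041,-8.2877) (cross=-69.395)
θ=23°: ex = (C−B)/|BC| = (0.1722,-0.9851); ey = (0.9851,0.1722)
θ=23°: P = B + -1.28·ex + -1.86·ey = (1.6294,2.5035)
θ=194°: B = A + 4.00·(cos194°, sin194°) = (-3.8812, -0.9677)
θ=194°: |BD| = 14.9126
θ=194°: circle(B,10.00) ∩ circle(D,10.00): a=7.4563, h=6.6636
θ=194°:   candidates: C₊=(3.1270,6.1657) cross=99.372; C₋=(3.9918,-7.1334) cross=-99.372
θ=194°:   branch - wants cross < 0 → take C=(3.9918,-7.1334) (cross=-99.372)
θ=194°: ex = (C−B)/|BC| = (0.7873,-0.6166); ey = (0.6166,0.7873)
θ=194°: P = B + -1.28·ex + -1.86·ey = (-6.0357,-1.6429)

θ=23°: 1.63 2.50
θ=194°: -6.04 -1.64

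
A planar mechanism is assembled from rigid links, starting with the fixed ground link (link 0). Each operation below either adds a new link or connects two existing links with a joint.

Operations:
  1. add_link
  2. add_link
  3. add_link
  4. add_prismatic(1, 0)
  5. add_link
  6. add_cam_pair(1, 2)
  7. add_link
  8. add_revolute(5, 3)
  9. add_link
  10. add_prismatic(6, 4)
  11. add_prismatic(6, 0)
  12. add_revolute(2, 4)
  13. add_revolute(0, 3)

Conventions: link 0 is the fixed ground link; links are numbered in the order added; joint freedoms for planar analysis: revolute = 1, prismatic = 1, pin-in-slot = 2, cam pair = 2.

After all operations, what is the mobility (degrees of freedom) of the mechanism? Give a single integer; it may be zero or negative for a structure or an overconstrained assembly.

link 0 = ground. State L|J1|J2 = 1|0|0
+link1  2|0|0
+link2  3|0|0
+link3  4|0|0
P(1,0) f=1→J1  4|1|0
+link4  5|1|0
C(1,2) f=2→J2  5|1|1
+link5  6|1|1
R(5,3) f=1→J1  6|2|1
+link6  7|2|1
P(6,4) f=1→J1  7|3|1
P(6,0) f=1→J1  7|4|1
R(2,4) f=1→J1  7|5|1
R(0,3) f=1→J1  7|6|1
M = 3(7−1)−2·6−1 = 18−12−1 = 5

M = 5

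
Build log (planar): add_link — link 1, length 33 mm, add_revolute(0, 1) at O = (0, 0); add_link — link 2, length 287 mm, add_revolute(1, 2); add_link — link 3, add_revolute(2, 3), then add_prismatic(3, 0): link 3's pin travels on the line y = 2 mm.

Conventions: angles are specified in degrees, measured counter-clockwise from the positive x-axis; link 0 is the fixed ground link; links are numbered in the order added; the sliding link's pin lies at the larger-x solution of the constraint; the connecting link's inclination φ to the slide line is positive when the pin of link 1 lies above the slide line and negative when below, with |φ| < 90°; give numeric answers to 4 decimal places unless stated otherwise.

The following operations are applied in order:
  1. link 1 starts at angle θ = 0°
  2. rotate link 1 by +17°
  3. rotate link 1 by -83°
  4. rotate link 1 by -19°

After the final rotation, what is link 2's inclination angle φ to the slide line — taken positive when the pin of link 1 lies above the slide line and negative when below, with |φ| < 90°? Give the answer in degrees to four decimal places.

geometry: r = 33 mm, L = 287 mm, e = 2 mm; θ starts at 0°
rotate link 1 by +17°: θ ← 0° +17° = 17°
rotate link 1 by -83°: θ ← 17° -83° = -66°
rotate link 1 by -19°: θ ← -66° -19° = -85°
h = r sin θ − e = -32.874425 − 2 = -34.874425
sin φ = h / L = -34.874425 / 287 = -0.12151368
φ = arcsin(-0.12151368) = -6.979469°

-6.9795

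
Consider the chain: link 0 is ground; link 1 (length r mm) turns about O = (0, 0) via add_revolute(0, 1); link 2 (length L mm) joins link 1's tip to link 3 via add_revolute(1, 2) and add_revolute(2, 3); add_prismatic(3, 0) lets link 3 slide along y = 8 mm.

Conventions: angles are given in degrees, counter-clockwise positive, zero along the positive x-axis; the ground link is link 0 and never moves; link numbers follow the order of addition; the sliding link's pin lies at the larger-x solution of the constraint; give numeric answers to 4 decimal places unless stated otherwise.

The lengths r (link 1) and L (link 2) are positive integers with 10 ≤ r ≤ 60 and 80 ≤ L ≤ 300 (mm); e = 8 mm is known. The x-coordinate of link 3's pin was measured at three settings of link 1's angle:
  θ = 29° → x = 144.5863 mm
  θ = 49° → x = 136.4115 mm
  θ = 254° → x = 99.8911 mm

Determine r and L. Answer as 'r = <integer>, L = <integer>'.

constraint per measurement: (x − r cos θ)² + (r sin θ − e)² = L²
subtracting the θ₁ and θ₂ equations cancels the r² and L² terms:
r = (x₁² − x₂²) / (2[(x₁cos θ₁ + e sin θ₁) − (x₂cos θ₂ + e sin θ₂)]) = 32.9997 → r = 33
L² = (x₁ − r cos θ₁)² + (r sin θ₁ − e)² = 13455.9889 → L = 116.0000 → L = 116
check at θ₃=254°: x = 99.8911 (printed 99.8911) ✓

r = 33, L = 116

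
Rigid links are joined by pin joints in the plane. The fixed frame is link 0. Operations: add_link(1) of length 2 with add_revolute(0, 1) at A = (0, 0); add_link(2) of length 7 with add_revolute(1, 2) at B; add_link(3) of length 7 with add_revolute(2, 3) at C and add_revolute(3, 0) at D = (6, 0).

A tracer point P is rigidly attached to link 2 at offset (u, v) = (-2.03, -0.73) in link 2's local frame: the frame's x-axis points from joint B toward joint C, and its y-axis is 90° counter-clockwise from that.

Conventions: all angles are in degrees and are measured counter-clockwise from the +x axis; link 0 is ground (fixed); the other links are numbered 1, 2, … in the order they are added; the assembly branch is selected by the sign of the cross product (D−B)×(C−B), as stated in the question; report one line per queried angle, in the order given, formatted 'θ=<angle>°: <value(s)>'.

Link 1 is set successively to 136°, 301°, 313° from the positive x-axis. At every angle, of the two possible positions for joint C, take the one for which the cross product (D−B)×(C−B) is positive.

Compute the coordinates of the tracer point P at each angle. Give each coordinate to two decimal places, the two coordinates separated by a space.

A=(0,0), D=(6.00,0)
θ=136°: B = A + 2.00·(cos136°, sin136°) = (-1.4387, 1.3893)
θ=136°: |BD| = 7.5673
θ=136°: circle(B,7.00) ∩ circle(D,7.00): a=3.7837, h=5.8893
θ=136°:   candidates: C₊=(3.3619,6.4839) cross=44.566; C₋=(1.1994,-5.0945) cross=-44.566
θ=136°:   branch + wants cross > 0 → take C=(3.3619,6.4839) (cross=44.566)
θ=136°: ex = (C−B)/|BC| = (0.6858,0.7278); ey = (-0.7278,0.6858)
θ=136°: P = B + -2.03·ex + -0.73·ey = (-2.2996,-0.5887)
θ=301°: B = A + 2.00·(cos301°, sin301°) = (1.0301, -1.7143)
θ=301°: |BD| = 5.2573
θ=301°: circle(B,7.00) ∩ circle(D,7.00): a=2.6286, h=6.4877
θ=301°:   candidates: C₊=(1.3995,5.2759) cross=34.108; C₋=(5.6306,-6.9902) cross=-34.108
θ=301°:   branch + wants cross > 0 → take C=(1.3995,5.2759) (cross=34.108)
θ=301°: ex = (C−B)/|BC| = (0.0528,0.9986); ey = (-0.9986,0.0528)
θ=301°: P = B + -2.03·ex + -0.73·ey = (1.6519,-3.7800)
θ=313°: B = A + 2.00·(cos313°, sin313°) = (1.3640, -1.4627)
θ=313°: |BD| = 4.8613
θ=313°: circle(B,7.00) ∩ circle(D,7.00): a=2.4306, h=6.5644
θ=313°:   candidates: C₊=(1.7068,5.5289) cross=31.912; C₋=(5.6572,-6.9916) cross=-31.912
θ=313°:   branch + wants cross > 0 → take C=(1.7068,5.5289) (cross=31.912)
θ=313°: ex = (C−B)/|BC| = (0.0490,0.9988); ey = (-0.9988,0.0490)
θ=313°: P = B + -2.03·ex + -0.73·ey = (1.9937,-3.5260)

θ=136°: -2.30 -0.59
θ=301°: 1.65 -3.78
θ=313°: 1.99 -3.53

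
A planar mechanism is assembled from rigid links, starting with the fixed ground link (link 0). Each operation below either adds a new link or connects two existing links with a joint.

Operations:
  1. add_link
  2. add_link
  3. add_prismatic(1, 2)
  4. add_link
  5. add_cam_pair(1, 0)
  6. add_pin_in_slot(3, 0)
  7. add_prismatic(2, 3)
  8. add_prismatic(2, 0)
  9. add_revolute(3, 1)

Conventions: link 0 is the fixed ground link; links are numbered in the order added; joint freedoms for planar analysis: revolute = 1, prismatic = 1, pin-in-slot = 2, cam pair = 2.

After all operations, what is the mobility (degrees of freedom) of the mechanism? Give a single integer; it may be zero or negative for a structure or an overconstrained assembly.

link 0 = ground. State L|J1|J2 = 1|0|0
+link1  2|0|0
+link2  3|0|0
P(1,2) f=1→J1  3|1|0
+link3  4|1|0
C(1,0) f=2→J2  4|1|1
PS(3,0) f=2→J2  4|1|2
P(2,3) f=1→J1  4|2|2
P(2,0) f=1→J1  4|3|2
R(3,1) f=1→J1  4|4|2
M = 3(4−1)−2·4−2 = 9−8−2 = -1

M = -1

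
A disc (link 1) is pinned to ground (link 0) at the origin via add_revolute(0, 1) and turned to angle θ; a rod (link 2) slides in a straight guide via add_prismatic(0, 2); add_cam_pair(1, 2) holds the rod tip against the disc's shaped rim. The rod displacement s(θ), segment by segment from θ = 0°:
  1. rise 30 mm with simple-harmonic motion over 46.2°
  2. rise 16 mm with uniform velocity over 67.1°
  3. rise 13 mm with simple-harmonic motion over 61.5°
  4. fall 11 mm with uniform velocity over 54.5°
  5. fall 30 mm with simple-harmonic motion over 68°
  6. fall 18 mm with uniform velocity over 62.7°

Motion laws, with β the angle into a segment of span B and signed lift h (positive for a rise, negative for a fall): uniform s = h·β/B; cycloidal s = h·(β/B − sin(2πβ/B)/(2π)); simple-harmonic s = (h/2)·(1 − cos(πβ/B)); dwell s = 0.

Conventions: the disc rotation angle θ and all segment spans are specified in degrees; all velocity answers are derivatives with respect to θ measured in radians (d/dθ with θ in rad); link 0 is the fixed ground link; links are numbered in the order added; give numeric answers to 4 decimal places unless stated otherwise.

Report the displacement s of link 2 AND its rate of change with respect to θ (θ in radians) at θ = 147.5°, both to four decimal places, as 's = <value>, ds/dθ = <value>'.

segment 1 (0° to 46.2°, simple-harmonic, h = 30) is passed completely: s = 0.0000 + (30) = 30.0000
segment 2 (46.2° to 113.3°, uniform, h = 16) is passed completely: s = 30.0000 + (16) = 46.0000
θ = 147.5° falls in segment 3 (113.3° to 174.8°, simple-harmonic, h = 13): β = 147.5 − 113.3 = 34.2°, B = 61.5°; Δs = 13/2·(1 − cos(π·0.5561)) = 7.6396; s = 46.0000 + 7.6396 = 53.6396
velocity in seg [113.3°–174.8°] (simple-harmonic), θ in radians: β = 34.2° = 0.5969 rad, B = 61.5° = 1.0734 rad; ds/dθ = (πh/(2B)) sin(πβ/B) = (π·13/(2·1.0734)) sin(π·0.5561) = 18.729715 mm/rad

s = 53.6396, ds/dθ = 18.7297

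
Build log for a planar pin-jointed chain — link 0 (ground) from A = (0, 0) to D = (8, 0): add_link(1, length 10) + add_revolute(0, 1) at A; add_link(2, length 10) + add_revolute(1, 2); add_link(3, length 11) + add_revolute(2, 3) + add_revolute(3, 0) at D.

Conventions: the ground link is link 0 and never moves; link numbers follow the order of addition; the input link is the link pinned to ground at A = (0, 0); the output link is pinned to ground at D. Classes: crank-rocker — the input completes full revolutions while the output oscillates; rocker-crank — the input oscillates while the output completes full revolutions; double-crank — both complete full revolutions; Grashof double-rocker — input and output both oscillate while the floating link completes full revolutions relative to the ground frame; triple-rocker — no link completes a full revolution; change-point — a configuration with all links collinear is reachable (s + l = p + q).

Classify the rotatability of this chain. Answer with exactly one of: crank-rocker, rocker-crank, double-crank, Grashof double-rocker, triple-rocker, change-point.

lengths: ground=8, input=10, coupler=10, output=11
sorted: s=8 (shortest), l=11 (longest), p+q=20
s + l = 19 vs p + q = 20
s + l < p + q (Grashof) with shortest = ground link → double-crank

double-crank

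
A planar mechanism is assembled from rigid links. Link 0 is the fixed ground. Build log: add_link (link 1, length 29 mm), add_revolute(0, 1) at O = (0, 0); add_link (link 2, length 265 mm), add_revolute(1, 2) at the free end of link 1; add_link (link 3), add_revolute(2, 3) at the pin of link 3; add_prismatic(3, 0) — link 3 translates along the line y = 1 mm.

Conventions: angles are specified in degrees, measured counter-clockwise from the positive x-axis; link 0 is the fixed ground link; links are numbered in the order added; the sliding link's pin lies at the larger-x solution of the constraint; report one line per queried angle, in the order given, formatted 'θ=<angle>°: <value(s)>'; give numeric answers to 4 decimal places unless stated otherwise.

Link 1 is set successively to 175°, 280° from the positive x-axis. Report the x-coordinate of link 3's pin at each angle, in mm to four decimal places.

geometry: r = 29 mm, L = 265 mm, e = 1 mm
θ=175°: crank pin P = (r cos θ, r sin θ) = (-28.889646, 2.527517)
θ=175°: h = r sin θ − e = 2.527517 − 1 = 1.527517
θ=175°: x = r cos θ + √(L² − h²) = -28.889646 + 264.995597 = 236.105951
θ=280°: crank pin P = (r cos θ, r sin θ) = (5.035797, -28.559425)
θ=280°: h = r sin θ − e = -28.559425 − 1 = -29.559425
θ=280°: x = r cos θ + √(L² − h²) = 5.035797 + 263.346237 = 268.382034

θ=175°: 236.1060
θ=280°: 268.3820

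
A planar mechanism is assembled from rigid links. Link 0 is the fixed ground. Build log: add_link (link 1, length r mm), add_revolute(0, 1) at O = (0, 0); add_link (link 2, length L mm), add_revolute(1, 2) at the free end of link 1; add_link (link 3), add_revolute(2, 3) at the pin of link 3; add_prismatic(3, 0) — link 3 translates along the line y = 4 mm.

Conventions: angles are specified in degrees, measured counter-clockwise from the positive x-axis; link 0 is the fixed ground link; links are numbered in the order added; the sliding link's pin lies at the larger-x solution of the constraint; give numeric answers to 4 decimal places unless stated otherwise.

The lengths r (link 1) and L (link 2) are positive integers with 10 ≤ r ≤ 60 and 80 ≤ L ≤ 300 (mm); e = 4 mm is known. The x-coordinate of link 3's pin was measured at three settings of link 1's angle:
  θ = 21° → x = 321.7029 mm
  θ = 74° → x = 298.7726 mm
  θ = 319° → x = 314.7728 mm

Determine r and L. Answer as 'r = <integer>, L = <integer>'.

constraint per measurement: (x − r cos θ)² + (r sin θ − e)² = L²
subtracting the θ₁ and θ₂ equations cancels the r² and L² terms:
r = (x₁² − x₂²) / (2[(x₁cos θ₁ + e sin θ₁) − (x₂cos θ₂ + e sin θ₂)]) = 33.0000 → r = 33
L² = (x₁ − r cos θ₁)² + (r sin θ₁ − e)² = 84681.0017 → L = 291.0000 → L = 291
check at θ₃=319°: x = 314.7728 (printed 314.7728) ✓

r = 33, L = 291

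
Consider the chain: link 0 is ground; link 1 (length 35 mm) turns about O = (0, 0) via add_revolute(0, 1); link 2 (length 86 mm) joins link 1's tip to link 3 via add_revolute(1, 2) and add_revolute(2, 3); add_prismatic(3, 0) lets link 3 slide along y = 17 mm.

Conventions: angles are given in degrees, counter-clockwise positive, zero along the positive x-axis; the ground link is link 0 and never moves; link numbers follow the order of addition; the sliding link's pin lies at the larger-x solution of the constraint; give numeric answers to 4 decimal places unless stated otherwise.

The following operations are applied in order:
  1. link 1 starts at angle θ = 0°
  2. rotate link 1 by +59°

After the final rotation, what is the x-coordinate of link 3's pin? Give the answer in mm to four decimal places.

geometry: r = 35 mm, L = 86 mm, e = 17 mm; θ starts at 0°
rotate link 1 by +59°: θ ← 0° +59° = 59°
crank pin P = (r cos θ, r sin θ) = (18.026333, 30.000856)
h = r sin θ − e = 30.000856 − 17 = 13.000856
x = r cos θ + √(L² − h²) = 18.026333 + 85.011633 = 103.037966

103.0380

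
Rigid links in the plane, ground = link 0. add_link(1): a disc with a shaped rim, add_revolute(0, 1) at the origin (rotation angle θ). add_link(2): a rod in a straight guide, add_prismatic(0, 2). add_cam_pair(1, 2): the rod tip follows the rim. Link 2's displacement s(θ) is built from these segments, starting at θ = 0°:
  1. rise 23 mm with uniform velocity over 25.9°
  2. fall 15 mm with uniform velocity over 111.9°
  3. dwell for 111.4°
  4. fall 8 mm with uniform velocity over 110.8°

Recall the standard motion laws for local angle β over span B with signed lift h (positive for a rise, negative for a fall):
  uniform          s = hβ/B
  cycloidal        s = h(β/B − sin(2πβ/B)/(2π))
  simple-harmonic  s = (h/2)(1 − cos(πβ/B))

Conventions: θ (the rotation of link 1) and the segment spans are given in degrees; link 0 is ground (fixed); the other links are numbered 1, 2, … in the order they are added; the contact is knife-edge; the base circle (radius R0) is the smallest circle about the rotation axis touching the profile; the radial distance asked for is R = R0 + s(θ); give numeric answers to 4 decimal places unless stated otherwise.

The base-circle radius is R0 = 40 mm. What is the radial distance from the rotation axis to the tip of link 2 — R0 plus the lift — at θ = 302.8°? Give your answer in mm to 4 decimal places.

segment 1 (0° to 25.9°, uniform, h = 23) is passed completely: s = 0.0000 + (23) = 23.0000
segment 2 (25.9° to 137.8°, uniform, h = -15) is passed completely: s = 23.0000 + (-15) = 8.0000
segment 3 (137.8° to 249.2°, dwell): s unchanged at 8.0000
θ = 302.8° falls in segment 4 (249.2° to 360°, uniform, h = -8): β = 302.8 − 249.2 = 53.6°, B = 110.8°; Δs = -8·53.6/110.8 = -3.8700; s = 8.0000 − 3.8700 = 4.1300
R = R0 + s = 40 + 4.1300 = 44.1300

44.1300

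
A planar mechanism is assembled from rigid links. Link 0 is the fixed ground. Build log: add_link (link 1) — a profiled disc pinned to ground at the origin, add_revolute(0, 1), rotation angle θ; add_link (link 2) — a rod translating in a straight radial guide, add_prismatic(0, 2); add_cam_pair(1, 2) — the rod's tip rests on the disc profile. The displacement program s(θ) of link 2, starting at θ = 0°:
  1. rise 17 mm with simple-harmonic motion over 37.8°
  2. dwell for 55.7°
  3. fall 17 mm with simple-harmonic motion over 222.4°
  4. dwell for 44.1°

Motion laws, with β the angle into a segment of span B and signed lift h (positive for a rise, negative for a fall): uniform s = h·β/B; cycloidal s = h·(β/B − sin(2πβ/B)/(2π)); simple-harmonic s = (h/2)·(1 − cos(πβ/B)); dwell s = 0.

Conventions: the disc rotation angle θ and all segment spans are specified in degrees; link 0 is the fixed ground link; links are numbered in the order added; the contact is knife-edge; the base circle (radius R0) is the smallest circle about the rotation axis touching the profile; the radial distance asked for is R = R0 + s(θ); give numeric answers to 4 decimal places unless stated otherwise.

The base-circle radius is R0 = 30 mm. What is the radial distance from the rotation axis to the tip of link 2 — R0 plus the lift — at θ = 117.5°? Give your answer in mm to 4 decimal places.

seg 1 [0°–37.8°] simple-harmonic, h=17: full span → s += 17 → s = 17.0000
seg 2 [37.8°–93.5°] dwell: s stays 17.0000
seg 3 [93.5°–315.9°] simple-harmonic, h=-17: θ=117.5° here. β=24, B=222.4. -17/2·(1 − cos(π·0.1079)) = -0.4838 → s = 16.5162
R = R0 + s = 30 + 16.5162 = 46.5162

46.5162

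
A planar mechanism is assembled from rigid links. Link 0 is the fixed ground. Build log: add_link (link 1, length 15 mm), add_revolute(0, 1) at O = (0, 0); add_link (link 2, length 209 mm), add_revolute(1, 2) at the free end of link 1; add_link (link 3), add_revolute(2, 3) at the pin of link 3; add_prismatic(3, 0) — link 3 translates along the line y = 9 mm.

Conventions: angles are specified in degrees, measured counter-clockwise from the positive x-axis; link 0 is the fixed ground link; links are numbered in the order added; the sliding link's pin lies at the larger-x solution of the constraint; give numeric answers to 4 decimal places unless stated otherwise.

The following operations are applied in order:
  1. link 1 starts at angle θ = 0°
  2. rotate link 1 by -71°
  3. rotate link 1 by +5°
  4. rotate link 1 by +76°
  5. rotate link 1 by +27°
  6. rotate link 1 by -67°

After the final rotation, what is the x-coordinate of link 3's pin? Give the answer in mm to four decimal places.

geometry: r = 15 mm, L = 209 mm, e = 9 mm; θ starts at 0°
rotate link 1 by -71°: θ ← 0° -71° = -71°
rotate link 1 by +5°: θ ← -71° +5° = -66°
rotate link 1 by +76°: θ ← -66° +76° = 10°
rotate link 1 by +27°: θ ← 10° +27° = 37°
rotate link 1 by -67°: θ ← 37° -67° = -30°
crank pin P = (r cos θ, r sin θ) = (12.990381, -7.500000)
h = r sin θ − e = -7.500000 − 9 = -16.500000
x = r cos θ + √(L² − h²) = 12.990381 + 208.347666 = 221.338047

221.3380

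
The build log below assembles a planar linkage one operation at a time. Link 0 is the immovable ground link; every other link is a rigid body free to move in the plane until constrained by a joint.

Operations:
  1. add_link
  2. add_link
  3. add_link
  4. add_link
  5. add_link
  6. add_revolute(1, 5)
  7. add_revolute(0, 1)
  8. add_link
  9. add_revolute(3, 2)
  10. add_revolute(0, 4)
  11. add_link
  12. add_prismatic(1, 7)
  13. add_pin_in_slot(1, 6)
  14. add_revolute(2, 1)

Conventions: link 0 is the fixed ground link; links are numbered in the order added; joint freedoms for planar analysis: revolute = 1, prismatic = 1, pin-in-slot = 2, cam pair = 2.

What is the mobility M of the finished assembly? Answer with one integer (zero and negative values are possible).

L=1 J1=0 J2=0
add link → L=2 J1=0 J2=0
add link → L=3 J1=0 J2=0
add link → L=4 J1=0 J2=0
add link → L=5 J1=0 J2=0
add link → L=6 J1=0 J2=0
R@1,5 dof=1 J1 → L=6 J1=1 J2=0
R@0,1 dof=1 J1 → L=6 J1=2 J2=0
add link → L=7 J1=2 J2=0
R@3,2 dof=1 J1 → L=7 J1=3 J2=0
R@0,4 dof=1 J1 → L=7 J1=4 J2=0
add link → L=8 J1=4 J2=0
P@1,7 dof=1 J1 → L=8 J1=5 J2=0
PS@1,6 dof=2 J2 → L=8 J1=5 J2=1
R@2,1 dof=1 J1 → L=8 J1=6 J2=1
M=3(L−1)−2J1−J2=3·7−2·6−1=8

M = 8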